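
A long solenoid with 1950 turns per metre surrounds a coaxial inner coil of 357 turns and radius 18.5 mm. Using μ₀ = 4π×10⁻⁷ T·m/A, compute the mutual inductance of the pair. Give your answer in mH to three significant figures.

The outer solenoid produces a uniform field B₁ = μ₀n₁I₁ across the inner coil,
so the flux linkage is N₂Φ = N₂B₁A₂ = μ₀n₁N₂A₂·I₁, giving M = μ₀n₁N₂A₂.
A₂ = πr² = π(1.850×10^-2 m)² = 1.075×10^-3 m².
M = (4π×10⁻⁷)(1950)(357)(1.075×10^-3) = 9.406×10^-4 H.

M ≈ 0.941 mH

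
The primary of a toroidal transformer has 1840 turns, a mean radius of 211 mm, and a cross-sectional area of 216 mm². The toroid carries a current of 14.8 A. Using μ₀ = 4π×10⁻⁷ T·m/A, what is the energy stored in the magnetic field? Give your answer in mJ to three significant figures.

L = μ₀N²A/(2πR) = (4π×10⁻⁷)(1840)²(2.160×10^-4)/(2π×0.211) = 6.932×10^-4 H.
U = ½LI² = ½(6.932×10^-4)(14.8)² = 7.592×10^-2 J.

U ≈ 75.9 mJ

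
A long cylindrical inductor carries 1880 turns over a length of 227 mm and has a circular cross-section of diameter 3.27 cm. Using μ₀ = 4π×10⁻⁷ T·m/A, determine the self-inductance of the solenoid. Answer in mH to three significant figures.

L ≈ 16.4 mH

A = π(d/2)² = π(1.635×10^-2 m)² = 8.398×10^-4 m².
For a long solenoid, L = μ₀N²A/ℓ.
L = (4π×10⁻⁷)(1880)²(8.398×10^-4)/(0.227 m) = 1.643×10^-2 H.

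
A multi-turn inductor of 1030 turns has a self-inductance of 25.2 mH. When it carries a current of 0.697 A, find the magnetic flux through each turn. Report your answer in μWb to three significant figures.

Φ_B ≈ 17.1 μWb

From L = NΦ_B/I, the flux per turn is Φ_B = LI/N.
Φ_B = (2.520×10^-2 H)(0.697 A)/1030 = 1.705×10^-5 Wb.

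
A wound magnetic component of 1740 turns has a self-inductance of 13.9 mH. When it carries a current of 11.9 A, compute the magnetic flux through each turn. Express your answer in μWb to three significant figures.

From L = NΦ_B/I, the flux per turn is Φ_B = LI/N.
Φ_B = (1.390×10^-2 H)(11.9 A)/1740 = 9.506×10^-5 Wb.

Φ_B ≈ 95.1 μWb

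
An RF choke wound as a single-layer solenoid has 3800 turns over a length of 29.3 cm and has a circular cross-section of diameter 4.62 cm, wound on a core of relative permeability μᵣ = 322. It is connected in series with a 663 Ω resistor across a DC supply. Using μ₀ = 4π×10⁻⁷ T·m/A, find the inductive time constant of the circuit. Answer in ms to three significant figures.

A = π(d/2)² = π(2.310×10^-2 m)² = 1.676×10^-3 m².
L = μ₀μᵣN²A/ℓ = (4π×10⁻⁷)(322)(3800)²(1.676×10^-3)/(0.293) = 33.43 H.
τ = L/R = (33.43)/(663) = 5.042×10^-2 s.

τ ≈ 50.4 ms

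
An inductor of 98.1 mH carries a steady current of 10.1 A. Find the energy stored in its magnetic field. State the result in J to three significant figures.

U ≈ 5.00 J

Stored magnetic energy: U = ½LI².
U = ½(9.810×10^-2 H)(10.1 A)² = 5.004 J.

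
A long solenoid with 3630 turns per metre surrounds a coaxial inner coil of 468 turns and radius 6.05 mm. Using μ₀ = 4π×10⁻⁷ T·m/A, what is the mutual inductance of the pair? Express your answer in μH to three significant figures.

M ≈ 245 μH

The outer solenoid produces a uniform field B₁ = μ₀n₁I₁ across the inner coil,
so the flux linkage is N₂Φ = N₂B₁A₂ = μ₀n₁N₂A₂·I₁, giving M = μ₀n₁N₂A₂.
A₂ = πr² = π(6.050×10^-3 m)² = 1.150×10^-4 m².
M = (4π×10⁻⁷)(3630)(468)(1.150×10^-4) = 2.4548×10^-4 H.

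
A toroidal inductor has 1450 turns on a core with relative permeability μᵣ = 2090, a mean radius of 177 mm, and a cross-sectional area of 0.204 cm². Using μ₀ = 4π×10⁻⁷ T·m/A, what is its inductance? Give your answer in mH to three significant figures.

For a thin toroid, L = μ₀μᵣN²A/(2πR).
L = (4π×10⁻⁷)(2090)(1450)²(2.040×10^-5) / (2π×0.177 m) = 0.1013 H.

L ≈ 101 mH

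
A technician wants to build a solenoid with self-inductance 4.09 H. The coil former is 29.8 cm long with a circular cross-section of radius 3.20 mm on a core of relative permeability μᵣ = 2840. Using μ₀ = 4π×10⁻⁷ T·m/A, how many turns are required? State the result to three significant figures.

A = πr² = π(3.200×10^-3 m)² = 3.217×10^-5 m².
From L = μ₀μᵣN²A/ℓ, N = √(Lℓ / (μ₀μᵣA)).
N = √[(4.09)(0.298) / ((4π×10⁻⁷)(2840)×3.217×10^-5)] = √(1.062×10^7) ≈ 3258.2.

N ≈ 3260 turns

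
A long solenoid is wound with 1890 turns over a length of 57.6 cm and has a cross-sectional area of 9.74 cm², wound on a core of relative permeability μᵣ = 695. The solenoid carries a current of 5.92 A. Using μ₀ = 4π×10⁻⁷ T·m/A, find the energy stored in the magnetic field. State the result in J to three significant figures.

A = 9.74 cm² = 9.740×10^-4 m².
L = μ₀μᵣN²A/ℓ = (4π×10⁻⁷)(695)(1890)²(9.740×10^-4)/(0.576) = 5.275 H.
U = ½LI² = ½(5.275)(5.92)² = 92.44 J.

U ≈ 92.4 J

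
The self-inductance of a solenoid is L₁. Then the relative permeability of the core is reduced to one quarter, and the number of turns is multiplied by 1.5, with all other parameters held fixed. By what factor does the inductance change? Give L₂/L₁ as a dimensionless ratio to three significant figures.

L₂/L₁ = 0.563

For a solenoid, L ∝ μᵣN²A/ℓ.
L₂/L₁ = (0.25) × (1.5)^2 = 0.563.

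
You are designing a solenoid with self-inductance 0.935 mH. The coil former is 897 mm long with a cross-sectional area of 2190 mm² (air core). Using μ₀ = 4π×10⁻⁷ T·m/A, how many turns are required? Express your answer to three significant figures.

A = 2190 mm² = 2.190×10^-3 m².
From L = μ₀N²A/ℓ, N = √(Lℓ / (μ₀A)).
N = √[(9.350×10^-4)(0.897) / ((4π×10⁻⁷)×2.190×10^-3)] = √(3.048×10^5) ≈ 552.0.

N ≈ 552 turns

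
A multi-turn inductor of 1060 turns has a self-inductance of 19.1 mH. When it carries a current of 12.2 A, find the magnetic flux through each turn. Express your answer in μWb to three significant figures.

Φ_B ≈ 220 μWb

From L = NΦ_B/I, the flux per turn is Φ_B = LI/N.
Φ_B = (1.910×10^-2 H)(12.2 A)/1060 = 2.198×10^-4 Wb.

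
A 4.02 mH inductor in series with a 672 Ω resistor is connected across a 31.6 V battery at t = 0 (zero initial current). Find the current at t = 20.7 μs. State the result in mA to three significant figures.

τ = L/R = 4.020×10^-3/672 = 5.982×10^-6 s; final current I_∞ = ε/R = 31.6/672 = 4.702×10^-2 A.
I(t) = I_∞(1 − e^(−t/τ)) with t/τ = 3.460.
I = (4.702×10^-2)(1 − e^(−3.460)) = 4.5546×10^-2 A.

I ≈ 45.5 mA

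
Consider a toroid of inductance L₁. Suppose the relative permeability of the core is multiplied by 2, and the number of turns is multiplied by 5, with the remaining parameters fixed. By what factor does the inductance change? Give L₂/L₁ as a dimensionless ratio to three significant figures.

L₂/L₁ = 50.0

For a toroid, L ∝ μᵣN²A/R.
L₂/L₁ = (2) × (5)^2 = 50.0.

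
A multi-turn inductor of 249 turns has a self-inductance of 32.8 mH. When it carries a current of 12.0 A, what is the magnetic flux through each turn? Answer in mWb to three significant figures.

From L = NΦ_B/I, the flux per turn is Φ_B = LI/N.
Φ_B = (3.280×10^-2 H)(12.0 A)/249 = 1.581×10^-3 Wb.

Φ_B ≈ 1.58 mWb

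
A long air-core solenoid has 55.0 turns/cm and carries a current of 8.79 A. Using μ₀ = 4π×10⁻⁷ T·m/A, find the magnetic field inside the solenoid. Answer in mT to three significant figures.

Inside a long solenoid, B = μ₀nI.
B = (4π×10⁻⁷)(5.500×10^3 m⁻¹)(8.79 A) = 6.075×10^-2 T.

B ≈ 60.8 mT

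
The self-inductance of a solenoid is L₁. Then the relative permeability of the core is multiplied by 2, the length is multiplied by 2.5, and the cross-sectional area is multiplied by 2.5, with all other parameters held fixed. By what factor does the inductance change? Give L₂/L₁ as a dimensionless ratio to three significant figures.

For a solenoid, L ∝ μᵣN²A/ℓ.
L₂/L₁ = (2) × (2.5)^-1 × (2.5) = 2.00.

L₂/L₁ = 2.00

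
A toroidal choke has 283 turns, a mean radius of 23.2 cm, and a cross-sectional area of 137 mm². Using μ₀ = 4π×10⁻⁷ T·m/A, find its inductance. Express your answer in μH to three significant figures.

L ≈ 9.46 μH

For a thin toroid, L = μ₀N²A/(2πR).
L = (4π×10⁻⁷)(283)²(1.370×10^-4) / (2π×0.232 m) = 9.459×10^-6 H.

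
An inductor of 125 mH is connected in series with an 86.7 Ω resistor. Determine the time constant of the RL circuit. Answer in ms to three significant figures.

τ = L/R = (0.125 H)/(86.7 Ω) = 1.442×10^-3 s.

τ ≈ 1.44 ms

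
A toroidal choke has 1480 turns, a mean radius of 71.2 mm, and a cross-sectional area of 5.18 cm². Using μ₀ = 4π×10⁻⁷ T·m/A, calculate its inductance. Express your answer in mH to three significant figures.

For a thin toroid, L = μ₀N²A/(2πR).
L = (4π×10⁻⁷)(1480)²(5.180×10^-4) / (2π×7.120×10^-2 m) = 3.187×10^-3 H.

L ≈ 3.19 mH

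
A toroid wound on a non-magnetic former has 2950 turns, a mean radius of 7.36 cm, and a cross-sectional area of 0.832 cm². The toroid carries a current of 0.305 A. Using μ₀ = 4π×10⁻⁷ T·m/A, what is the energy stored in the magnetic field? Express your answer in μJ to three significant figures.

U ≈ 91.5 μJ

L = μ₀N²A/(2πR) = (4π×10⁻⁷)(2950)²(8.320×10^-5)/(2π×7.360×10^-2) = 1.968×10^-3 H.
U = ½LI² = ½(1.968×10^-3)(0.305)² = 9.151×10^-5 J.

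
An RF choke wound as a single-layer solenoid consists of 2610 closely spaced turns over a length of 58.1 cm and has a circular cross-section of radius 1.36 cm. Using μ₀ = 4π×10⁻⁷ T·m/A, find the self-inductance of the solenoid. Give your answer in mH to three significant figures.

A = πr² = π(1.360×10^-2 m)² = 5.811×10^-4 m².
For a long solenoid, L = μ₀N²A/ℓ.
L = (4π×10⁻⁷)(2610)²(5.811×10^-4)/(0.581 m) = 8.561×10^-3 H.

L ≈ 8.56 mH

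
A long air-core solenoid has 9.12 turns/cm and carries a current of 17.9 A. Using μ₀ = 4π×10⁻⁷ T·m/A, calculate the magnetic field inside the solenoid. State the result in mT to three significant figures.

B ≈ 20.5 mT

Inside a long solenoid, B = μ₀nI.
B = (4π×10⁻⁷)(912 m⁻¹)(17.9 A) = 2.051×10^-2 T.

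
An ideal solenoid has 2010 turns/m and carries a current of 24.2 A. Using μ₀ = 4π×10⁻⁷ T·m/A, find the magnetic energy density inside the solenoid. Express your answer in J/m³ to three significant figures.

B = μ₀nI = (4π×10⁻⁷)(2.010×10^3)(24.2) = 6.113×10^-2 T.
u = B²/(2μ₀) = (6.113×10^-2)²/(2×4π×10⁻⁷) = 1.487×10^3 J/m³.

u ≈ 1490 J/m³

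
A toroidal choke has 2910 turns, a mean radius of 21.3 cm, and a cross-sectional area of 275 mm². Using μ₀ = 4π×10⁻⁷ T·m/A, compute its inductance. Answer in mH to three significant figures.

L ≈ 2.19 mH

For a thin toroid, L = μ₀N²A/(2πR).
L = (4π×10⁻⁷)(2910)²(2.750×10^-4) / (2π×0.213 m) = 2.187×10^-3 H.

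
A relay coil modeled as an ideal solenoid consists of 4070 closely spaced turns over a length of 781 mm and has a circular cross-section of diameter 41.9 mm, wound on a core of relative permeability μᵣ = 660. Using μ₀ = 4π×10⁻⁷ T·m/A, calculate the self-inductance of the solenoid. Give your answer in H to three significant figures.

A = π(d/2)² = π(2.095×10^-2 m)² = 1.379×10^-3 m².
For a long solenoid, L = μ₀μᵣN²A/ℓ.
L = (4π×10⁻⁷)(660)(4070)²(1.379×10^-3)/(0.781 m) = 24.26 H.

L ≈ 24.3 H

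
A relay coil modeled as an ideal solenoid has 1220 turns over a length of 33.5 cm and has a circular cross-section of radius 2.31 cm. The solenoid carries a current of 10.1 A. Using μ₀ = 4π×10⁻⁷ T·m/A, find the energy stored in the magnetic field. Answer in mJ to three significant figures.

A = πr² = π(2.310×10^-2 m)² = 1.676×10^-3 m².
L = μ₀N²A/ℓ = (4π×10⁻⁷)(1220)²(1.676×10^-3)/(0.335) = 9.360×10^-3 H.
U = ½LI² = ½(9.360×10^-3)(10.1)² = 0.4774 J.

U ≈ 477 mJ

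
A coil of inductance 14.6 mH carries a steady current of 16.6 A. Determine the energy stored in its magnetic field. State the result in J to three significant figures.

Stored magnetic energy: U = ½LI².
U = ½(1.460×10^-2 H)(16.6 A)² = 2.012 J.

U ≈ 2.01 J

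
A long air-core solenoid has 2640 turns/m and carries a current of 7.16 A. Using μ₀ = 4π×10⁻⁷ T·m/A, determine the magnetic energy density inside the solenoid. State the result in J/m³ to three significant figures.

B = μ₀nI = (4π×10⁻⁷)(2.640×10^3)(7.16) = 2.375×10^-2 T.
u = B²/(2μ₀) = (2.375×10^-2)²/(2×4π×10⁻⁷) = 224.499 J/m³.

u ≈ 224 J/m³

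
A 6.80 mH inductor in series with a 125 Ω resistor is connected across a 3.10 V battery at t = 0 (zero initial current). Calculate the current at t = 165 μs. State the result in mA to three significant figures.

τ = L/R = 6.800×10^-3/125 = 5.440×10^-5 s; final current I_∞ = ε/R = 3.10/125 = 2.480×10^-2 A.
I(t) = I_∞(1 − e^(−t/τ)) with t/τ = 3.033.
I = (2.480×10^-2)(1 − e^(−3.033)) = 2.361×10^-2 A.

I ≈ 23.6 mA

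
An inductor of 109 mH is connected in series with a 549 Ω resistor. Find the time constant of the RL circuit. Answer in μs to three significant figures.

τ = L/R = (0.109 H)/(549 Ω) = 1.985×10^-4 s.

τ ≈ 199 μs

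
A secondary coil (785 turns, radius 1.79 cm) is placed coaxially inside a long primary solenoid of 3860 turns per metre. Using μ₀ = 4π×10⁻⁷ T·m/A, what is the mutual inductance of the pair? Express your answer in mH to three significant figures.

The outer solenoid produces a uniform field B₁ = μ₀n₁I₁ across the inner coil,
so the flux linkage is N₂Φ = N₂B₁A₂ = μ₀n₁N₂A₂·I₁, giving M = μ₀n₁N₂A₂.
A₂ = πr² = π(1.790×10^-2 m)² = 1.007×10^-3 m².
M = (4π×10⁻⁷)(3860)(785)(1.007×10^-3) = 3.833×10^-3 H.

M ≈ 3.83 mH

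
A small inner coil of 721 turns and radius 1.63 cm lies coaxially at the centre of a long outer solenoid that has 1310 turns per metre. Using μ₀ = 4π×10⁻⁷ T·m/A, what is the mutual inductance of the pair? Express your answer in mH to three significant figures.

M ≈ 0.991 mH

The outer solenoid produces a uniform field B₁ = μ₀n₁I₁ across the inner coil,
so the flux linkage is N₂Φ = N₂B₁A₂ = μ₀n₁N₂A₂·I₁, giving M = μ₀n₁N₂A₂.
A₂ = πr² = π(1.630×10^-2 m)² = 8.347×10^-4 m².
M = (4π×10⁻⁷)(1310)(721)(8.347×10^-4) = 9.907×10^-4 H.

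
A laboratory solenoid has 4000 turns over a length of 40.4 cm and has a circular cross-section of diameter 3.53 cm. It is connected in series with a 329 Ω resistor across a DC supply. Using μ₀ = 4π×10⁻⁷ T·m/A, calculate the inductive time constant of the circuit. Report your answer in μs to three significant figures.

A = π(d/2)² = π(1.765×10^-2 m)² = 9.787×10^-4 m².
L = μ₀N²A/ℓ = (4π×10⁻⁷)(4000)²(9.787×10^-4)/(0.404) = 4.871×10^-2 H.
τ = L/R = (4.871×10^-2)/(329) = 1.480×10^-4 s.

τ ≈ 148 μs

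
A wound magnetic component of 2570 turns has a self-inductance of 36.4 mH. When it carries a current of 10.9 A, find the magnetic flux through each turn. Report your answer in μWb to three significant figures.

Φ_B ≈ 154 μWb

From L = NΦ_B/I, the flux per turn is Φ_B = LI/N.
Φ_B = (3.640×10^-2 H)(10.9 A)/2570 = 1.544×10^-4 Wb.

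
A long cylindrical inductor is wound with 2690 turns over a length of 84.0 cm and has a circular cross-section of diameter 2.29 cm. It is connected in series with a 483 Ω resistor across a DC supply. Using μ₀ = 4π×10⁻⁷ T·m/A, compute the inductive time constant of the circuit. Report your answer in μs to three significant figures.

A = π(d/2)² = π(1.145×10^-2 m)² = 4.119×10^-4 m².
L = μ₀N²A/ℓ = (4π×10⁻⁷)(2690)²(4.119×10^-4)/(0.84) = 4.459×10^-3 H.
τ = L/R = (4.459×10^-3)/(483) = 9.231×10^-6 s.

τ ≈ 9.23 μs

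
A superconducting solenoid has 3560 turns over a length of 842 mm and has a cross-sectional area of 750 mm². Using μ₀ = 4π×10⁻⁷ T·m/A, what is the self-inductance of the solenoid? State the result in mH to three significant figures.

L ≈ 14.2 mH

A = 750 mm² = 7.500×10^-4 m².
For a long solenoid, L = μ₀N²A/ℓ.
L = (4π×10⁻⁷)(3560)²(7.500×10^-4)/(0.842 m) = 1.419×10^-2 H.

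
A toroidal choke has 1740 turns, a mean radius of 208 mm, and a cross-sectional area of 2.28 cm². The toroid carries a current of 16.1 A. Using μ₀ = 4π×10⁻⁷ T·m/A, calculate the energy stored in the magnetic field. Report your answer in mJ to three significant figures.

U ≈ 86.0 mJ

L = μ₀N²A/(2πR) = (4π×10⁻⁷)(1740)²(2.280×10^-4)/(2π×0.208) = 6.637×10^-4 H.
U = ½LI² = ½(6.637×10^-4)(16.1)² = 8.602×10^-2 J.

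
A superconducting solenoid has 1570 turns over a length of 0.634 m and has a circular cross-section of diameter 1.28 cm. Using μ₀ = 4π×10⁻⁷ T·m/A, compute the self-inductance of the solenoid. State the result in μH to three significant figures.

A = π(d/2)² = π(6.400×10^-3 m)² = 1.287×10^-4 m².
For a long solenoid, L = μ₀N²A/ℓ.
L = (4π×10⁻⁷)(1570)²(1.287×10^-4)/(0.634 m) = 6.287×10^-4 H.

L ≈ 629 μH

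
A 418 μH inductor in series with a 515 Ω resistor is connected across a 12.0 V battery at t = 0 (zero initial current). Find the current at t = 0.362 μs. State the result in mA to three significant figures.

I ≈ 8.38 mA

τ = L/R = 4.180×10^-4/515 = 8.117×10^-7 s; final current I_∞ = ε/R = 12.0/515 = 2.330×10^-2 A.
I(t) = I_∞(1 − e^(−t/τ)) with t/τ = 0.446.
I = (2.330×10^-2)(1 − e^(−0.446)) = 8.384×10^-3 A.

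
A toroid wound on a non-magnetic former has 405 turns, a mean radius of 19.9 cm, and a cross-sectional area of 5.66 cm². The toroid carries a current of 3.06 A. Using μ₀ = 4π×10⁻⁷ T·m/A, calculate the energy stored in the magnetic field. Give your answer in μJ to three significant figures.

L = μ₀N²A/(2πR) = (4π×10⁻⁷)(405)²(5.660×10^-4)/(2π×0.199) = 9.330×10^-5 H.
U = ½LI² = ½(9.330×10^-5)(3.06)² = 4.368×10^-4 J.

U ≈ 437 μJ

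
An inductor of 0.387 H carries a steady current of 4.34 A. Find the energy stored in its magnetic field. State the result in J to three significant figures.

U ≈ 3.64 J

Stored magnetic energy: U = ½LI².
U = ½(0.387 H)(4.34 A)² = 3.6447 J.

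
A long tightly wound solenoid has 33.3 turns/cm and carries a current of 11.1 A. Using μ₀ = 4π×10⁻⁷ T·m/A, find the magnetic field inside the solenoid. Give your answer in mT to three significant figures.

B ≈ 46.4 mT

Inside a long solenoid, B = μ₀nI.
B = (4π×10⁻⁷)(3.330×10^3 m⁻¹)(11.1 A) = 4.6449×10^-2 T.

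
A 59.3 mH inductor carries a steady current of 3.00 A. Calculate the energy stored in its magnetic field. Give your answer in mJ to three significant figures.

Stored magnetic energy: U = ½LI².
U = ½(5.930×10^-2 H)(3.00 A)² = 0.2668 J.

U ≈ 267 mJ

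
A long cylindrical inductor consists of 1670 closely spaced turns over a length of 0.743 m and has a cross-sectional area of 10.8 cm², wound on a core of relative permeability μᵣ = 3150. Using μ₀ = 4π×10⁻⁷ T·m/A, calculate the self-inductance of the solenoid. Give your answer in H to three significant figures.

L ≈ 16.0 H

A = 10.8 cm² = 1.080×10^-3 m².
For a long solenoid, L = μ₀μᵣN²A/ℓ.
L = (4π×10⁻⁷)(3150)(1670)²(1.080×10^-3)/(0.743 m) = 16.047 H.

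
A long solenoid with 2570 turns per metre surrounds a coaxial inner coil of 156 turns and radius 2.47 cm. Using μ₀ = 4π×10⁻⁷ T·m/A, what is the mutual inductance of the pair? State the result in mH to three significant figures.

M ≈ 0.966 mH

The outer solenoid produces a uniform field B₁ = μ₀n₁I₁ across the inner coil,
so the flux linkage is N₂Φ = N₂B₁A₂ = μ₀n₁N₂A₂·I₁, giving M = μ₀n₁N₂A₂.
A₂ = πr² = π(2.470×10^-2 m)² = 1.917×10^-3 m².
M = (4π×10⁻⁷)(2570)(156)(1.917×10^-3) = 9.656×10^-4 H.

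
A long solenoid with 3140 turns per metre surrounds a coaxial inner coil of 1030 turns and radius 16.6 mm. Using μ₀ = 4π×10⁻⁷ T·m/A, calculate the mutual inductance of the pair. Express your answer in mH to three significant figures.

The outer solenoid produces a uniform field B₁ = μ₀n₁I₁ across the inner coil,
so the flux linkage is N₂Φ = N₂B₁A₂ = μ₀n₁N₂A₂·I₁, giving M = μ₀n₁N₂A₂.
A₂ = πr² = π(1.660×10^-2 m)² = 8.657×10^-4 m².
M = (4π×10⁻⁷)(3140)(1030)(8.657×10^-4) = 3.518×10^-3 H.

M ≈ 3.52 mH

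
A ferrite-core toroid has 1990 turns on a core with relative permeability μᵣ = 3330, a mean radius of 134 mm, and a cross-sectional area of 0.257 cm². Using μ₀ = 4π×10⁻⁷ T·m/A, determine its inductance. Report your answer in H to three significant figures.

L ≈ 0.506 H

For a thin toroid, L = μ₀μᵣN²A/(2πR).
L = (4π×10⁻⁷)(3330)(1990)²(2.570×10^-5) / (2π×0.134 m) = 0.5058 H.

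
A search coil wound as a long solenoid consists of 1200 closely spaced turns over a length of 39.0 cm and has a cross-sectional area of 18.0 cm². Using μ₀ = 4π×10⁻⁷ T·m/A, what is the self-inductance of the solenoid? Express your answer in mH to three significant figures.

A = 18.0 cm² = 1.800×10^-3 m².
For a long solenoid, L = μ₀N²A/ℓ.
L = (4π×10⁻⁷)(1200)²(1.800×10^-3)/(0.39 m) = 8.352×10^-3 H.

L ≈ 8.35 mH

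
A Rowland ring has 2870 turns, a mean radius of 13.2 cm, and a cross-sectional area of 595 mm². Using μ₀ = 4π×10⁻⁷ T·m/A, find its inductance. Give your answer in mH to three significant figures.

For a thin toroid, L = μ₀N²A/(2πR).
L = (4π×10⁻⁷)(2870)²(5.950×10^-4) / (2π×0.132 m) = 7.426×10^-3 H.

L ≈ 7.43 mH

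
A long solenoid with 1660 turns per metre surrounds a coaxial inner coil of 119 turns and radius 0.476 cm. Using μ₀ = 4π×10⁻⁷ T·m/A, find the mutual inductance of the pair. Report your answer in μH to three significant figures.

M ≈ 17.7 μH

The outer solenoid produces a uniform field B₁ = μ₀n₁I₁ across the inner coil,
so the flux linkage is N₂Φ = N₂B₁A₂ = μ₀n₁N₂A₂·I₁, giving M = μ₀n₁N₂A₂.
A₂ = πr² = π(4.760×10^-3 m)² = 7.118×10^-5 m².
M = (4π×10⁻⁷)(1660)(119)(7.118×10^-5) = 1.767×10^-5 H.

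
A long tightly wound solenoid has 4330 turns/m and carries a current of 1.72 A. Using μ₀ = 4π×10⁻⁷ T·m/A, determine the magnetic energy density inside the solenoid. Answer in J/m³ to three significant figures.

B = μ₀nI = (4π×10⁻⁷)(4.330×10^3)(1.72) = 9.359×10^-3 T.
u = B²/(2μ₀) = (9.359×10^-3)²/(2×4π×10⁻⁷) = 34.85 J/m³.

u ≈ 34.9 J/m³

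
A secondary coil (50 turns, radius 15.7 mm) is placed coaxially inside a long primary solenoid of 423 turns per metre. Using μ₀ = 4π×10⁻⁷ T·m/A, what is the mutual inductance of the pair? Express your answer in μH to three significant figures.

The outer solenoid produces a uniform field B₁ = μ₀n₁I₁ across the inner coil,
so the flux linkage is N₂Φ = N₂B₁A₂ = μ₀n₁N₂A₂·I₁, giving M = μ₀n₁N₂A₂.
A₂ = πr² = π(1.570×10^-2 m)² = 7.744×10^-4 m².
M = (4π×10⁻⁷)(423)(50)(7.744×10^-4) = 2.058×10^-5 H.

M ≈ 20.6 μH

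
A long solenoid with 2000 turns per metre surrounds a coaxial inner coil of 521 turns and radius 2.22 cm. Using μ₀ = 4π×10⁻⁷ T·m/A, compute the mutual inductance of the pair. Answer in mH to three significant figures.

The outer solenoid produces a uniform field B₁ = μ₀n₁I₁ across the inner coil,
so the flux linkage is N₂Φ = N₂B₁A₂ = μ₀n₁N₂A₂·I₁, giving M = μ₀n₁N₂A₂.
A₂ = πr² = π(2.220×10^-2 m)² = 1.548×10^-3 m².
M = (4π×10⁻⁷)(2000)(521)(1.548×10^-3) = 2.027×10^-3 H.

M ≈ 2.03 mH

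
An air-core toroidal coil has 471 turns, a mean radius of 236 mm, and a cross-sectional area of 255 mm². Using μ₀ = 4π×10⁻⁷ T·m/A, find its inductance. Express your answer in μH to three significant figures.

L ≈ 47.9 μH

For a thin toroid, L = μ₀N²A/(2πR).
L = (4π×10⁻⁷)(471)²(2.550×10^-4) / (2π×0.236 m) = 4.794×10^-5 H.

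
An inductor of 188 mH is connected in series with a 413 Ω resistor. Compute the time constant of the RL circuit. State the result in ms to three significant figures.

τ ≈ 0.455 ms

τ = L/R = (0.188 H)/(413 Ω) = 4.552×10^-4 s.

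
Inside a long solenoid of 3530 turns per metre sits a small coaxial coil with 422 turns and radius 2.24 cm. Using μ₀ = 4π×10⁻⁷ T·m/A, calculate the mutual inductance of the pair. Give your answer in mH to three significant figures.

M ≈ 2.95 mH

The outer solenoid produces a uniform field B₁ = μ₀n₁I₁ across the inner coil,
so the flux linkage is N₂Φ = N₂B₁A₂ = μ₀n₁N₂A₂·I₁, giving M = μ₀n₁N₂A₂.
A₂ = πr² = π(2.240×10^-2 m)² = 1.576×10^-3 m².
M = (4π×10⁻⁷)(3530)(422)(1.576×10^-3) = 2.951×10^-3 H.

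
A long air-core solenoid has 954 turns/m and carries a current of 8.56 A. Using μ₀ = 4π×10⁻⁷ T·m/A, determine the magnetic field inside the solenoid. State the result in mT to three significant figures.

Inside a long solenoid, B = μ₀nI.
B = (4π×10⁻⁷)(954 m⁻¹)(8.56 A) = 1.026×10^-2 T.

B ≈ 10.3 mT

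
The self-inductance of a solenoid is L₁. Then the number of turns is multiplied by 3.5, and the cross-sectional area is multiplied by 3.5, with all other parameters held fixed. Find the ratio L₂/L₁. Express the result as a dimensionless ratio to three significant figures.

For a solenoid, L ∝ μᵣN²A/ℓ.
L₂/L₁ = (3.5)^2 × (3.5) = 42.9.

L₂/L₁ = 42.9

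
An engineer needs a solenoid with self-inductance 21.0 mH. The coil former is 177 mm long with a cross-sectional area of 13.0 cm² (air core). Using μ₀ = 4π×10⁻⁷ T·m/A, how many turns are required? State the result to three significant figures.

N ≈ 1510 turns

A = 13.0 cm² = 1.300×10^-3 m².
From L = μ₀N²A/ℓ, N = √(Lℓ / (μ₀A)).
N = √[(2.100×10^-2)(0.177) / ((4π×10⁻⁷)×1.300×10^-3)] = √(2.275×10^6) ≈ 1508.4.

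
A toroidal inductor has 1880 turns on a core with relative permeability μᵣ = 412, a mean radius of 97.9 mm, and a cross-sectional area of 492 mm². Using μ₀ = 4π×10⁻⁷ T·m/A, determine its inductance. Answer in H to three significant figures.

For a thin toroid, L = μ₀μᵣN²A/(2πR).
L = (4π×10⁻⁷)(412)(1880)²(4.920×10^-4) / (2π×9.790×10^-2 m) = 1.464 H.

L ≈ 1.46 H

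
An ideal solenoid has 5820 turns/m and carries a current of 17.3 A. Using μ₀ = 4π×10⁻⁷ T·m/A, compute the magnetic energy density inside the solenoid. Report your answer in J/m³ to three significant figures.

u ≈ 6370 J/m³

B = μ₀nI = (4π×10⁻⁷)(5.820×10^3)(17.3) = 0.1265 T.
u = B²/(2μ₀) = (0.1265)²/(2×4π×10⁻⁷) = 6.370×10^3 J/m³.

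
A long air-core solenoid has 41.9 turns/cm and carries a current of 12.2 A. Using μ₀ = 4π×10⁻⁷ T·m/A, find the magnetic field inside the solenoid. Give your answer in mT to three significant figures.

Inside a long solenoid, B = μ₀nI.
B = (4π×10⁻⁷)(4.190×10^3 m⁻¹)(12.2 A) = 6.424×10^-2 T.

B ≈ 64.2 mT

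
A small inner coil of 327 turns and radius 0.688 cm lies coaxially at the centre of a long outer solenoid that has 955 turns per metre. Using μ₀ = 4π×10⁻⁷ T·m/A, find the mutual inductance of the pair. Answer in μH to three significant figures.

M ≈ 58.4 μH

The outer solenoid produces a uniform field B₁ = μ₀n₁I₁ across the inner coil,
so the flux linkage is N₂Φ = N₂B₁A₂ = μ₀n₁N₂A₂·I₁, giving M = μ₀n₁N₂A₂.
A₂ = πr² = π(6.880×10^-3 m)² = 1.487×10^-4 m².
M = (4π×10⁻⁷)(955)(327)(1.487×10^-4) = 5.836×10^-5 H.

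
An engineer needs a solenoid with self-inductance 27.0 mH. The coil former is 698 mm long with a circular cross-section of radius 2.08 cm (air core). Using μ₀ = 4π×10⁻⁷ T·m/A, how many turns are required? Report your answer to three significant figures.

N ≈ 3320 turns

A = πr² = π(2.080×10^-2 m)² = 1.359×10^-3 m².
From L = μ₀N²A/ℓ, N = √(Lℓ / (μ₀A)).
N = √[(2.700×10^-2)(0.698) / ((4π×10⁻⁷)×1.359×10^-3)] = √(1.103×10^7) ≈ 3321.7.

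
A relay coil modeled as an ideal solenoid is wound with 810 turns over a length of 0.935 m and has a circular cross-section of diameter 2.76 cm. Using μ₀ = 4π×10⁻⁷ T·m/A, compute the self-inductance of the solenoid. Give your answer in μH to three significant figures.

L ≈ 528 μH

A = π(d/2)² = π(1.380×10^-2 m)² = 5.983×10^-4 m².
For a long solenoid, L = μ₀N²A/ℓ.
L = (4π×10⁻⁷)(810)²(5.983×10^-4)/(0.935 m) = 5.276×10^-4 H.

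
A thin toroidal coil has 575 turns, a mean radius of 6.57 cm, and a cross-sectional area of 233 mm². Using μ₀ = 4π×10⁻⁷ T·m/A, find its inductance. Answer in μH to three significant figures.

L ≈ 235 μH

For a thin toroid, L = μ₀N²A/(2πR).
L = (4π×10⁻⁷)(575)²(2.330×10^-4) / (2π×6.570×10^-2 m) = 2.345×10^-4 H.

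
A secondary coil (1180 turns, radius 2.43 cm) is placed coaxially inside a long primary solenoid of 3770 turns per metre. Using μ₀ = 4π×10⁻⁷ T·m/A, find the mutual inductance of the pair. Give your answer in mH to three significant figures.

M ≈ 10.4 mH

The outer solenoid produces a uniform field B₁ = μ₀n₁I₁ across the inner coil,
so the flux linkage is N₂Φ = N₂B₁A₂ = μ₀n₁N₂A₂·I₁, giving M = μ₀n₁N₂A₂.
A₂ = πr² = π(2.430×10^-2 m)² = 1.855×10^-3 m².
M = (4π×10⁻⁷)(3770)(1180)(1.855×10^-3) = 1.037×10^-2 H.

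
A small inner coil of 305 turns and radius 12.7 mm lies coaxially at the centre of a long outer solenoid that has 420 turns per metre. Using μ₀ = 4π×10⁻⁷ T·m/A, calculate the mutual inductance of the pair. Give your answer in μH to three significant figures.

The outer solenoid produces a uniform field B₁ = μ₀n₁I₁ across the inner coil,
so the flux linkage is N₂Φ = N₂B₁A₂ = μ₀n₁N₂A₂·I₁, giving M = μ₀n₁N₂A₂.
A₂ = πr² = π(1.270×10^-2 m)² = 5.067×10^-4 m².
M = (4π×10⁻⁷)(420)(305)(5.067×10^-4) = 8.157×10^-5 H.

M ≈ 81.6 μH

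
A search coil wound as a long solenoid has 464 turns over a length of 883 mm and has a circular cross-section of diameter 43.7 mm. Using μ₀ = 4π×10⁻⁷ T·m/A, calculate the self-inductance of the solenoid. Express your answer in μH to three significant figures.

L ≈ 460 μH

A = π(d/2)² = π(2.185×10^-2 m)² = 1.500×10^-3 m².
For a long solenoid, L = μ₀N²A/ℓ.
L = (4π×10⁻⁷)(464)²(1.500×10^-3)/(0.883 m) = 4.596×10^-4 H.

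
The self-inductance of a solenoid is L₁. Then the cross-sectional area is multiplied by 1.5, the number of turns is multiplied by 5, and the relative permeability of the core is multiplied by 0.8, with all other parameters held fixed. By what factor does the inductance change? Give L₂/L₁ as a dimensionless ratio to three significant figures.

L₂/L₁ = 30.0

For a solenoid, L ∝ μᵣN²A/ℓ.
L₂/L₁ = (1.5) × (5)^2 × (0.8) = 30.0.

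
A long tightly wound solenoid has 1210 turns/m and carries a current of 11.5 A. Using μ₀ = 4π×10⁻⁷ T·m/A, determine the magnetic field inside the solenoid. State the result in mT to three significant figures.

Inside a long solenoid, B = μ₀nI.
B = (4π×10⁻⁷)(1.210×10^3 m⁻¹)(11.5 A) = 1.749×10^-2 T.

B ≈ 17.5 mT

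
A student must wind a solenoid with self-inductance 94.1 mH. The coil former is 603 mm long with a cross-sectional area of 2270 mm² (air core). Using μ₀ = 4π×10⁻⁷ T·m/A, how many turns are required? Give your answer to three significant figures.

A = 2270 mm² = 2.270×10^-3 m².
From L = μ₀N²A/ℓ, N = √(Lℓ / (μ₀A)).
N = √[(9.410×10^-2)(0.603) / ((4π×10⁻⁷)×2.270×10^-3)] = √(1.989×10^7) ≈ 4460.0.

N ≈ 4460 turns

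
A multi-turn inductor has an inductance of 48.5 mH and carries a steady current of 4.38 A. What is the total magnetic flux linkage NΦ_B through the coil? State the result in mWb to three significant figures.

NΦ_B ≈ 212 mWb

From L = NΦ_B/I, the flux linkage is NΦ_B = LI.
NΦ_B = (4.850×10^-2 H)(4.38 A) = 0.2124 Wb.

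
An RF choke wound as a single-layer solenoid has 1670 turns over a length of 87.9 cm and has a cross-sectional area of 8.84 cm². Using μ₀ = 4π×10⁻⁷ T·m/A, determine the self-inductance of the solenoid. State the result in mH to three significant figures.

A = 8.84 cm² = 8.840×10^-4 m².
For a long solenoid, L = μ₀N²A/ℓ.
L = (4π×10⁻⁷)(1670)²(8.840×10^-4)/(0.879 m) = 3.5246×10^-3 H.

L ≈ 3.52 mH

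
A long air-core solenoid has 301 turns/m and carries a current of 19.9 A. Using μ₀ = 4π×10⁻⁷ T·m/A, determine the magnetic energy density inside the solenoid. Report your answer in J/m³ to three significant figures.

u ≈ 22.5 J/m³

B = μ₀nI = (4π×10⁻⁷)(301)(19.9) = 7.527×10^-3 T.
u = B²/(2μ₀) = (7.527×10^-3)²/(2×4π×10⁻⁷) = 22.54 J/m³.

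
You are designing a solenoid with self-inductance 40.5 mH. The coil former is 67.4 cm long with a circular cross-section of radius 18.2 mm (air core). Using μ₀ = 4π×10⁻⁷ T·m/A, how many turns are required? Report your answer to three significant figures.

N ≈ 4570 turns

A = πr² = π(1.820×10^-2 m)² = 1.041×10^-3 m².
From L = μ₀N²A/ℓ, N = √(Lℓ / (μ₀A)).
N = √[(4.050×10^-2)(0.674) / ((4π×10⁻⁷)×1.041×10^-3)] = √(2.087×10^7) ≈ 4568.8.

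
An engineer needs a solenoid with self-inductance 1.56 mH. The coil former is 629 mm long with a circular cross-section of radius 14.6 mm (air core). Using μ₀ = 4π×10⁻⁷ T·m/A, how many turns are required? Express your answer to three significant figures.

N ≈ 1080 turns

A = πr² = π(1.460×10^-2 m)² = 6.697×10^-4 m².
From L = μ₀N²A/ℓ, N = √(Lℓ / (μ₀A)).
N = √[(1.560×10^-3)(0.629) / ((4π×10⁻⁷)×6.697×10^-4)] = √(1.166×10^6) ≈ 1079.8.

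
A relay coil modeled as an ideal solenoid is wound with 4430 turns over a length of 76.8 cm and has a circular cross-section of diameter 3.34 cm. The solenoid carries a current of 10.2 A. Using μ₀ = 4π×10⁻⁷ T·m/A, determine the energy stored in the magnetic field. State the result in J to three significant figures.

U ≈ 1.46 J

A = π(d/2)² = π(1.670×10^-2 m)² = 8.762×10^-4 m².
L = μ₀N²A/ℓ = (4π×10⁻⁷)(4430)²(8.762×10^-4)/(0.768) = 2.813×10^-2 H.
U = ½LI² = ½(2.813×10^-2)(10.2)² = 1.464 J.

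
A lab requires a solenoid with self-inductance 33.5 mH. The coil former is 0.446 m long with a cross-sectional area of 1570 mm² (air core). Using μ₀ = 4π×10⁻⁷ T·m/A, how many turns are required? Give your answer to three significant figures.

N ≈ 2750 turns

A = 1570 mm² = 1.570×10^-3 m².
From L = μ₀N²A/ℓ, N = √(Lℓ / (μ₀A)).
N = √[(3.350×10^-2)(0.446) / ((4π×10⁻⁷)×1.570×10^-3)] = √(7.573×10^6) ≈ 2751.9.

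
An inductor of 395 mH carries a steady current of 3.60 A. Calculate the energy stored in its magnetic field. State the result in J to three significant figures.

Stored magnetic energy: U = ½LI².
U = ½(0.395 H)(3.60 A)² = 2.56 J.

U ≈ 2.56 J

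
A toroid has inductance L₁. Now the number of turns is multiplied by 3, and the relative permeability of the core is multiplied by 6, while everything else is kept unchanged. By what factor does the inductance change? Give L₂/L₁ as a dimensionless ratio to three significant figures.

For a toroid, L ∝ μᵣN²A/R.
L₂/L₁ = (3)^2 × (6) = 54.0.

L₂/L₁ = 54.0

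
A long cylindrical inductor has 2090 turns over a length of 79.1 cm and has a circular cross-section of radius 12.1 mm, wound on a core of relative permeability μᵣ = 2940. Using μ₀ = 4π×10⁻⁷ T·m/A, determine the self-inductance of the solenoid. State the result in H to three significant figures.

A = πr² = π(1.210×10^-2 m)² = 4.600×10^-4 m².
For a long solenoid, L = μ₀μᵣN²A/ℓ.
L = (4π×10⁻⁷)(2940)(2090)²(4.600×10^-4)/(0.791 m) = 9.384 H.

L ≈ 9.38 H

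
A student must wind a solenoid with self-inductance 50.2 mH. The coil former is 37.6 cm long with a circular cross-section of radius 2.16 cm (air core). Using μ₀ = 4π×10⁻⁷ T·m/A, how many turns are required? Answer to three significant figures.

A = πr² = π(2.160×10^-2 m)² = 1.466×10^-3 m².
From L = μ₀N²A/ℓ, N = √(Lℓ / (μ₀A)).
N = √[(5.020×10^-2)(0.376) / ((4π×10⁻⁷)×1.466×10^-3)] = √(1.0248×10^7) ≈ 3201.2.

N ≈ 3200 turns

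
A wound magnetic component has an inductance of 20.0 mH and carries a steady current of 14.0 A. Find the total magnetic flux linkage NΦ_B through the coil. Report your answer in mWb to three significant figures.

NΦ_B ≈ 280 mWb

From L = NΦ_B/I, the flux linkage is NΦ_B = LI.
NΦ_B = (2.000×10^-2 H)(14.0 A) = 0.28 Wb.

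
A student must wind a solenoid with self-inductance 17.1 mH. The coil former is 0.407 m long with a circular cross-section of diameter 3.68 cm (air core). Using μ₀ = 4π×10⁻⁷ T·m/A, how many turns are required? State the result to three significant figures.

A = π(d/2)² = π(1.840×10^-2 m)² = 1.064×10^-3 m².
From L = μ₀N²A/ℓ, N = √(Lℓ / (μ₀A)).
N = √[(1.710×10^-2)(0.407) / ((4π×10⁻⁷)×1.064×10^-3)] = √(5.207×10^6) ≈ 2281.9.

N ≈ 2280 turns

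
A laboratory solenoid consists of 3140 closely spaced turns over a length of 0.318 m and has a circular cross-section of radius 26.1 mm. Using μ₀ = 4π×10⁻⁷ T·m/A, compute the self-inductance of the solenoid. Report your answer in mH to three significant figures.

A = πr² = π(2.610×10^-2 m)² = 2.140×10^-3 m².
For a long solenoid, L = μ₀N²A/ℓ.
L = (4π×10⁻⁷)(3140)²(2.140×10^-3)/(0.318 m) = 8.338×10^-2 H.

L ≈ 83.4 mH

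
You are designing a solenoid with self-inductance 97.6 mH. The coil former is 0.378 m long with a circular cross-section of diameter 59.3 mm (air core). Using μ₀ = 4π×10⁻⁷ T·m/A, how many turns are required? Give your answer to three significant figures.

N ≈ 3260 turns

A = π(d/2)² = π(2.965×10^-2 m)² = 2.762×10^-3 m².
From L = μ₀N²A/ℓ, N = √(Lℓ / (μ₀A)).
N = √[(9.760×10^-2)(0.378) / ((4π×10⁻⁷)×2.762×10^-3)] = √(1.063×10^7) ≈ 3260.4.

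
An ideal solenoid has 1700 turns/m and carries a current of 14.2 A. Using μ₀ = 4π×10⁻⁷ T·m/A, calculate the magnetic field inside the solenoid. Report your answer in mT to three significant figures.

B ≈ 30.3 mT

Inside a long solenoid, B = μ₀nI.
B = (4π×10⁻⁷)(1.700×10^3 m⁻¹)(14.2 A) = 3.034×10^-2 T.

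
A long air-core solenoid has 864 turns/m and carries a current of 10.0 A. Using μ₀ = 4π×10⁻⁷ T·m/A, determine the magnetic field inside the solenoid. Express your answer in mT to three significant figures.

B ≈ 10.9 mT

Inside a long solenoid, B = μ₀nI.
B = (4π×10⁻⁷)(864 m⁻¹)(10.0 A) = 1.086×10^-2 T.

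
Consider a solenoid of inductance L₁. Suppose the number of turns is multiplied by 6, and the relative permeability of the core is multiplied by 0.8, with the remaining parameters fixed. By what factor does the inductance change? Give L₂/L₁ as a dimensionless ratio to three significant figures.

L₂/L₁ = 28.8

For a solenoid, L ∝ μᵣN²A/ℓ.
L₂/L₁ = (6)^2 × (0.8) = 28.8.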